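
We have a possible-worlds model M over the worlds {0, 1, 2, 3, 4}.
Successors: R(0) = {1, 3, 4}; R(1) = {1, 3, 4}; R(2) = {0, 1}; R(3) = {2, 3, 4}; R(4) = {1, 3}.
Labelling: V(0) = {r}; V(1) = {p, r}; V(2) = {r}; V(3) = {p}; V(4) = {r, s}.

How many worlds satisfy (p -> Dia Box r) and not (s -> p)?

Let φ = (p -> Dia Box r) and not (s -> p). Evaluate φ at each world:
  0 (successors {1, 3, 4}): φ is false.
  1 (successors {1, 3, 4}): φ is false.
  2 (successors {0, 1}): φ is false.
  3 (successors {2, 3, 4}): φ is false.
  4 (successors {1, 3}): φ is true.
For instance, at 0:
  At 0: p -> Dia Box r is true, not (s -> p) is false, so (p -> Dia Box r) and not (s -> p) is false.
    At 0: p is false, Dia Box r is false, so p -> Dia Box r is true.
      At 0: Dia Box r requires Box r at some successor in {1, 3, 4}.
        At 1: Box r is false.
        At 3: Box r is false.
        At 4: Box r is false.
      So Dia Box r is false at 0.
Satisfying worlds: {4}

1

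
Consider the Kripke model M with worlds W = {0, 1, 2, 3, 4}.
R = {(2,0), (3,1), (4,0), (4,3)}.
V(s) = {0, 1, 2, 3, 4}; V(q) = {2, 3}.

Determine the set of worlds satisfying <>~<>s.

2, 3, 4

Let φ = <>~<>s. Evaluate φ at each world:
  0 (successors ∅): φ is false.
  1 (successors ∅): φ is false.
  2 (successors {0}): φ is true.
  3 (successors {1}): φ is true.
  4 (successors {0, 3}): φ is true.
For instance, at 2:
  At 2: <>~<>s requires ~<>s at some successor in {0}.
    ~<>s holds at 0, so <>~<>s is true at 2.
      At 0: <>s is false, so ~<>s is true.
Satisfying worlds: {2, 3, 4}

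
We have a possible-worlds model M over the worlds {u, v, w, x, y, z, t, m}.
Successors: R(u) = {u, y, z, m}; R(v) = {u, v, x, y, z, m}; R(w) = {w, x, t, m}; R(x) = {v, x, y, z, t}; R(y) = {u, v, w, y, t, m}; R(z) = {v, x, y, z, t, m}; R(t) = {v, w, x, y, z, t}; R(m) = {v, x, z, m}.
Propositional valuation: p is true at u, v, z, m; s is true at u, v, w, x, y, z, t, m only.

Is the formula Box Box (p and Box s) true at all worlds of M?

No

Recall that Box ψ holds at a world iff ψ holds at every accessible world, and Dia ψ holds iff ψ holds at some accessible world.
Let φ = Box Box (p and Box s). Evaluate φ at each world:
  u (successors {u, y, z, m}): φ is false.
  v (successors {u, v, x, y, z, m}): φ is false.
  w (successors {w, x, t, m}): φ is false.
  x (successors {v, x, y, z, t}): φ is false.
  y (successors {u, v, w, y, t, m}): φ is false.
  z (successors {v, x, y, z, t, m}): φ is false.
  t (successors {v, w, x, y, z, t}): φ is false.
  m (successors {v, x, z, m}): φ is false.
Detail at u (counterexample):
  At u: Box Box (p and Box s) requires Box (p and Box s) at every successor {u, y, z, m}.
    Box (p and Box s) fails at u, so Box Box (p and Box s) is false at u.
      At u: Box (p and Box s) requires p and Box s at every successor {u, y, z, m}.
        p and Box s fails at y, so Box (p and Box s) is false at u.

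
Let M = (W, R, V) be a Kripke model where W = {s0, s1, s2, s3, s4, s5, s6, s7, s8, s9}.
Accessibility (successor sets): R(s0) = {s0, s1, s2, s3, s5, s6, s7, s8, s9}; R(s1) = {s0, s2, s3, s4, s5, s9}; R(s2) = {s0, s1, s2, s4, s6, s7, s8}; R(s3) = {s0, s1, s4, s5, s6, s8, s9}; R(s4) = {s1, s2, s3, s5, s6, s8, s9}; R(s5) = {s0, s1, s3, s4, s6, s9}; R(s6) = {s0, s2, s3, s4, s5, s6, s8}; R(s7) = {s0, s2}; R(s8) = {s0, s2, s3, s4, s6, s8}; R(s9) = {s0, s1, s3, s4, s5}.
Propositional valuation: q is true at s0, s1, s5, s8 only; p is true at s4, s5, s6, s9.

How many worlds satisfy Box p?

0

Recall that Box ψ holds at a world iff ψ holds at every accessible world, and Dia ψ holds iff ψ holds at some accessible world.
Let φ = Box p. Evaluate φ at each world:
  s0 (successors {s0, s1, s2, s3, s5, s6, s7, s8, s9}): φ is false.
  s1 (successors {s0, s2, s3, s4, s5, s9}): φ is false.
  s2 (successors {s0, s1, s2, s4, s6, s7, s8}): φ is false.
  s3 (successors {s0, s1, s4, s5, s6, s8, s9}): φ is false.
  s4 (successors {s1, s2, s3, s5, s6, s8, s9}): φ is false.
  s5 (successors {s0, s1, s3, s4, s6, s9}): φ is false.
  s6 (successors {s0, s2, s3, s4, s5, s6, s8}): φ is false.
  s7 (successors {s0, s2}): φ is false.
  s8 (successors {s0, s2, s3, s4, s6, s8}): φ is false.
  s9 (successors {s0, s1, s3, s4, s5}): φ is false.
For instance, at s6:
  At s6: Box p requires p at every successor {s0, s2, s3, s4, s5, s6, s8}.
    p fails at s0, so Box p is false at s6.
Satisfying worlds: none.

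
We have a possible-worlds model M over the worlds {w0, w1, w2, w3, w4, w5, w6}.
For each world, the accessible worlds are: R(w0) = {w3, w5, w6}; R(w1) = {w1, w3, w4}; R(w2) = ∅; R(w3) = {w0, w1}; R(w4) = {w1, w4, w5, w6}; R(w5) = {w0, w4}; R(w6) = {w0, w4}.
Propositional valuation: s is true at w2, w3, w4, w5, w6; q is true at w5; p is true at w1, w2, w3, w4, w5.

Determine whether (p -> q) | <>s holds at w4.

Yes

At w4: p -> q is false, <>s is true, so (p -> q) | <>s is true.
  At w4: <>s requires s at some successor in {w1, w4, w5, w6}.
    s holds at w4, so <>s is true at w4.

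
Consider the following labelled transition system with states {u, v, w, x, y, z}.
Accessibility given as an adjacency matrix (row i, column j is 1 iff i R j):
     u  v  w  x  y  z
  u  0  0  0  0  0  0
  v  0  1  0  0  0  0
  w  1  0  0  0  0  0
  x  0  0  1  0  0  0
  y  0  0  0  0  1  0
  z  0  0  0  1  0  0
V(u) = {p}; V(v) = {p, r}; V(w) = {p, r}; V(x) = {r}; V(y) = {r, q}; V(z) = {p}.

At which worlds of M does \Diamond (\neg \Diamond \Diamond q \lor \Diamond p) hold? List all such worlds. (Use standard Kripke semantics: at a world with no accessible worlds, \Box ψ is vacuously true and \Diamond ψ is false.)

v, w, x, z

Recall that \Diamond ψ holds at a world iff ψ holds at some accessible world.
Let φ = \Diamond (\neg \Diamond \Diamond q \lor \Diamond p). Evaluate φ at each world:
  u (successors ∅): φ is false.
  v (successors {v}): φ is true.
  w (successors {u}): φ is true.
  x (successors {w}): φ is true.
  y (successors {y}): φ is false.
  z (successors {x}): φ is true.
For instance, at v:
  At v: \Diamond (\neg \Diamond \Diamond q \lor \Diamond p) requires \neg \Diamond \Diamond q \lor \Diamond p at some successor in {v}.
    \neg \Diamond \Diamond q \lor \Diamond p holds at v, so \Diamond (\neg \Diamond \Diamond q \lor \Diamond p) is true at v.
      At v: \neg \Diamond \Diamond q is true, \Diamond p is true, so \neg \Diamond \Diamond q \lor \Diamond p is true.
Satisfying worlds: {v, w, x, z}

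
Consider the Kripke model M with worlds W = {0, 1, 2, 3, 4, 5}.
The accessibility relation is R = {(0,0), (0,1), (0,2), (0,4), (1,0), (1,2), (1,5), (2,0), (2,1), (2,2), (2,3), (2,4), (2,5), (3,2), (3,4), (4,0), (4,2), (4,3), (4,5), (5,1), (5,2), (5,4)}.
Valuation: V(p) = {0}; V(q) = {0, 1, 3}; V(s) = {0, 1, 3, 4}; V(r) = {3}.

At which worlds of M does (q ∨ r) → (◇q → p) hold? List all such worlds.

Let φ = (q ∨ r) → (◇q → p). Evaluate φ at each world:
  0 (successors {0, 1, 2, 4}): φ is true.
  1 (successors {0, 2, 5}): φ is false.
  2 (successors {0, 1, 2, 3, 4, 5}): φ is true.
  3 (successors {2, 4}): φ is true.
  4 (successors {0, 2, 3, 5}): φ is true.
  5 (successors {1, 2, 4}): φ is true.
For instance, at 5:
  At 5: q ∨ r is false, ◇q → p is false, so (q ∨ r) → (◇q → p) is true.
    At 5: ◇q is true, p is false, so ◇q → p is false.
      At 5: ◇q requires q at some successor in {1, 2, 4}.
        q holds at 1, so ◇q is true at 5.
Satisfying worlds: {0, 2, 3, 4, 5}

0, 2, 3, 4, 5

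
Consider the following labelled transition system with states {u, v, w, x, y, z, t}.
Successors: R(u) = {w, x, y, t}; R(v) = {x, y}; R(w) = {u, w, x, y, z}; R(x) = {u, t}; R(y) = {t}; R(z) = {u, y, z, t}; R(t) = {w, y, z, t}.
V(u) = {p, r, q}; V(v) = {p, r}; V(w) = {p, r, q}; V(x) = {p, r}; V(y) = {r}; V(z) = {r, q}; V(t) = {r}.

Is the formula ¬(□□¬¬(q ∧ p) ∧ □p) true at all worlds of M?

Let φ = ¬(□□¬¬(q ∧ p) ∧ □p). Evaluate φ at each world:
  u (successors {w, x, y, t}): φ is true.
  v (successors {x, y}): φ is true.
  w (successors {u, w, x, y, z}): φ is true.
  x (successors {u, t}): φ is true.
  y (successors {t}): φ is true.
  z (successors {u, y, z, t}): φ is true.
  t (successors {w, y, z, t}): φ is true.
For instance, at v:
  At v: □□¬¬(q ∧ p) ∧ □p is false, so ¬(□□¬¬(q ∧ p) ∧ □p) is true.
    At v: □□¬¬(q ∧ p) is false, □p is false, so □□¬¬(q ∧ p) ∧ □p is false.
      At v: □□¬¬(q ∧ p) requires □¬¬(q ∧ p) at every successor {x, y}.
        □¬¬(q ∧ p) fails at x, so □□¬¬(q ∧ p) is false at v.
      At v: □p requires p at every successor {x, y}.
        p fails at y, so □p is false at v.

Yes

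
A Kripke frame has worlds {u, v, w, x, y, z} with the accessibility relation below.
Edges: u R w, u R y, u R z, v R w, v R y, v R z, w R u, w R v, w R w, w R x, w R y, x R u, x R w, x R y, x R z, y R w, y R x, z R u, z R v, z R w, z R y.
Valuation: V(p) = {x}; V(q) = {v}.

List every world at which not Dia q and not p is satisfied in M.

u, v, y

Let φ = not Dia q and not p. Evaluate φ at each world:
  u (successors {w, y, z}): φ is true.
  v (successors {w, y, z}): φ is true.
  w (successors {u, v, w, x, y}): φ is false.
  x (successors {u, w, y, z}): φ is false.
  y (successors {w, x}): φ is true.
  z (successors {u, v, w, y}): φ is false.
For instance, at y:
  At y: not Dia q is true, not p is true, so not Dia q and not p is true.
    At y: Dia q is false, so not Dia q is true.
      At y: Dia q requires q at some successor in {w, x}.
        At w: q is false.
        At x: q is false.
      So Dia q is false at y.
Satisfying worlds: {u, v, y}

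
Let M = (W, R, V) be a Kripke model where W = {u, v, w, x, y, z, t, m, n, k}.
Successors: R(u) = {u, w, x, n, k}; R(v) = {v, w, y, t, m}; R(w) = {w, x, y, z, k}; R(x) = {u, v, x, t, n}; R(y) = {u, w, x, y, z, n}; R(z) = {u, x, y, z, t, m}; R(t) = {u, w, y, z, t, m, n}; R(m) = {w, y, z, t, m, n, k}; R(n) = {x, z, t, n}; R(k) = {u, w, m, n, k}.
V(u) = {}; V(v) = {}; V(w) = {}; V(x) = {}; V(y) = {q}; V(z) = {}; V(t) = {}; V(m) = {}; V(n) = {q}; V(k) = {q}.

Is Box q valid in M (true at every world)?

Let φ = Box q. Evaluate φ at each world:
  u (successors {u, w, x, n, k}): φ is false.
  v (successors {v, w, y, t, m}): φ is false.
  w (successors {w, x, y, z, k}): φ is false.
  x (successors {u, v, x, t, n}): φ is false.
  y (successors {u, w, x, y, z, n}): φ is false.
  z (successors {u, x, y, z, t, m}): φ is false.
  t (successors {u, w, y, z, t, m, n}): φ is false.
  m (successors {w, y, z, t, m, n, k}): φ is false.
  n (successors {x, z, t, n}): φ is false.
  k (successors {u, w, m, n, k}): φ is false.
Detail at u (counterexample):
  At u: Box q requires q at every successor {u, w, x, n, k}.
    q fails at u, so Box q is false at u.

No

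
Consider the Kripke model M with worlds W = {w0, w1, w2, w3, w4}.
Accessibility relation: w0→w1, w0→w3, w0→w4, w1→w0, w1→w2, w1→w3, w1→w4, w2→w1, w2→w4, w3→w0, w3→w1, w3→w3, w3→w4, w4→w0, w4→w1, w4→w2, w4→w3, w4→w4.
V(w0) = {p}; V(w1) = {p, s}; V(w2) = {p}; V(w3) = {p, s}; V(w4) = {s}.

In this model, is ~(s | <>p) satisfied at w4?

At w4: s | <>p is true, so ~(s | <>p) is false.
  At w4: s is true, <>p is true, so s | <>p is true.
    At w4: <>p requires p at some successor in {w0, w1, w2, w3, w4}.
      p holds at w0, so <>p is true at w4.

No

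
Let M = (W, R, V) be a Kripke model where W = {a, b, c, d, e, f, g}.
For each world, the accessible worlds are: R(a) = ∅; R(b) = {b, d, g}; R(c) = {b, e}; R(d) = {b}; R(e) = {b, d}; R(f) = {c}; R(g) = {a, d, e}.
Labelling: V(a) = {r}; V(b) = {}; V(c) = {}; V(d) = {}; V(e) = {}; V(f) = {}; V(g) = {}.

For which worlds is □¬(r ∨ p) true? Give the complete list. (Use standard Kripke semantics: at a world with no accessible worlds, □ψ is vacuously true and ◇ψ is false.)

a, b, c, d, e, f

Recall that □ψ holds at a world iff ψ holds at every accessible world, and ◇ψ holds iff ψ holds at some accessible world.
Let φ = □¬(r ∨ p). Evaluate φ at each world:
  a (successors ∅): φ is true.
  b (successors {b, d, g}): φ is true.
  c (successors {b, e}): φ is true.
  d (successors {b}): φ is true.
  e (successors {b, d}): φ is true.
  f (successors {c}): φ is true.
  g (successors {a, d, e}): φ is false.
For instance, at f:
  At f: □¬(r ∨ p) requires ¬(r ∨ p) at every successor {c}.
    At c: ¬(r ∨ p) is true.
  So □¬(r ∨ p) is true at f.
Satisfying worlds: {a, b, c, d, e, f}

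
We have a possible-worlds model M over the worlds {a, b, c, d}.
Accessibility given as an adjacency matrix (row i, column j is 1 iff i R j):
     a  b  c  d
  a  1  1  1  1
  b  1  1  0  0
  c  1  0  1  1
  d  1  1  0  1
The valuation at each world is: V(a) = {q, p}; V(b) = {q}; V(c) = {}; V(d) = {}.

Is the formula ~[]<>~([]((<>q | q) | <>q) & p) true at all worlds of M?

No

Recall that []ψ holds at a world iff ψ holds at every accessible world, and <>ψ holds iff ψ holds at some accessible world.
Let φ = ~[]<>~([]((<>q | q) | <>q) & p). Evaluate φ at each world:
  a (successors {a, b, c, d}): φ is false.
  b (successors {a, b}): φ is false.
  c (successors {a, c, d}): φ is false.
  d (successors {a, b, d}): φ is false.
Detail at a (counterexample):
  At a: []<>~([]((<>q | q) | <>q) & p) is true, so ~[]<>~([]((<>q | q) | <>q) & p) is false.
    At a: []<>~([]((<>q | q) | <>q) & p) requires <>~([]((<>q | q) | <>q) & p) at every successor {a, b, c, d}.
      At a: <>~([]((<>q | q) | <>q) & p) is true.
      At b: <>~([]((<>q | q) | <>q) & p) is true.
      At c: <>~([]((<>q | q) | <>q) & p) is true.
      At d: <>~([]((<>q | q) | <>q) & p) is true.
    So []<>~([]((<>q | q) | <>q) & p) is true at a.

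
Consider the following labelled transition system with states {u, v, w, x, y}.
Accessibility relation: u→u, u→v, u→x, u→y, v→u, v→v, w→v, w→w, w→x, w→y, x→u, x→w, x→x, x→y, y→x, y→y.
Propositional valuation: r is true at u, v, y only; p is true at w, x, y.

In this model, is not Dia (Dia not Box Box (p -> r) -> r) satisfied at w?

At w: Dia (Dia not Box Box (p -> r) -> r) is true, so not Dia (Dia not Box Box (p -> r) -> r) is false.
  At w: Dia (Dia not Box Box (p -> r) -> r) requires Dia not Box Box (p -> r) -> r at some successor in {v, w, x, y}.
    Dia not Box Box (p -> r) -> r holds at v, so Dia (Dia not Box Box (p -> r) -> r) is true at w.
      At v: Dia not Box Box (p -> r) is true, r is true, so Dia not Box Box (p -> r) -> r is true.

No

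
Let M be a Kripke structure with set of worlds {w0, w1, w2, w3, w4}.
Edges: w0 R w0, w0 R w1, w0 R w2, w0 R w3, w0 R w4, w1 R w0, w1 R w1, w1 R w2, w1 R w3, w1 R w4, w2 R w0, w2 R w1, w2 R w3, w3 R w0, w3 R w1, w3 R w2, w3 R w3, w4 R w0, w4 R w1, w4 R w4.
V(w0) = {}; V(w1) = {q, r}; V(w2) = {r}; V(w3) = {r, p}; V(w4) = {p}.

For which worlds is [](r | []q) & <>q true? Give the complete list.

none

Let φ = [](r | []q) & <>q. Evaluate φ at each world:
  w0 (successors {w0, w1, w2, w3, w4}): φ is false.
  w1 (successors {w0, w1, w2, w3, w4}): φ is false.
  w2 (successors {w0, w1, w3}): φ is false.
  w3 (successors {w0, w1, w2, w3}): φ is false.
  w4 (successors {w0, w1, w4}): φ is false.
For instance, at w4:
  At w4: [](r | []q) is false, <>q is true, so [](r | []q) & <>q is false.
    At w4: [](r | []q) requires r | []q at every successor {w0, w1, w4}.
      r | []q fails at w0, so [](r | []q) is false at w4.
    At w4: <>q requires q at some successor in {w0, w1, w4}.
      q holds at w1, so <>q is true at w4.
Satisfying worlds: none.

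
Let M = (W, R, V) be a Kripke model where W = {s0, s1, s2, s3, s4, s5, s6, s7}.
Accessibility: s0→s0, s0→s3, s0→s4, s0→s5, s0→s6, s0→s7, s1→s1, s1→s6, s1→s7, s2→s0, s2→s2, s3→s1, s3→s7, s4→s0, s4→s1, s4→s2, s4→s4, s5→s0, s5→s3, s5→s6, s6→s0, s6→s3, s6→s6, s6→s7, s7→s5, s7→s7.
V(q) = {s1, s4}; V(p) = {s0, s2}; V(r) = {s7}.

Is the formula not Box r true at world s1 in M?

Recall that Box ψ holds at a world iff ψ holds at every accessible world, and Dia ψ holds iff ψ holds at some accessible world.
At s1: Box r is false, so not Box r is true.
  At s1: Box r requires r at every successor {s1, s6, s7}.
    r fails at s1, so Box r is false at s1.

Yes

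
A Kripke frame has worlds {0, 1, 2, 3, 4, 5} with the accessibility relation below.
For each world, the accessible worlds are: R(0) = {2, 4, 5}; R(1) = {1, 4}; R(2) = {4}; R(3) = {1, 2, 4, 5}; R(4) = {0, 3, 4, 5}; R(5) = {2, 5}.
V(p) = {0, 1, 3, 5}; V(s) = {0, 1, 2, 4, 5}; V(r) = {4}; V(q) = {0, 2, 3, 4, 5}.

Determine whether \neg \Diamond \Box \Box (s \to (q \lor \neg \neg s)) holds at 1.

At 1: \Diamond \Box \Box (s \to (q \lor \neg \neg s)) is true, so \neg \Diamond \Box \Box (s \to (q \lor \neg \neg s)) is false.
  At 1: \Diamond \Box \Box (s \to (q \lor \neg \neg s)) requires \Box \Box (s \to (q \lor \neg \neg s)) at some successor in {1, 4}.
    \Box \Box (s \to (q \lor \neg \neg s)) holds at 1, so \Diamond \Box \Box (s \to (q \lor \neg \neg s)) is true at 1.
      At 1: \Box \Box (s \to (q \lor \neg \neg s)) requires \Box (s \to (q \lor \neg \neg s)) at every successor {1, 4}.
        At 1: \Box (s \to (q \lor \neg \neg s)) is true.
        At 4: \Box (s \to (q \lor \neg \neg s)) is true.
      So \Box \Box (s \to (q \lor \neg \neg s)) is true at 1.

No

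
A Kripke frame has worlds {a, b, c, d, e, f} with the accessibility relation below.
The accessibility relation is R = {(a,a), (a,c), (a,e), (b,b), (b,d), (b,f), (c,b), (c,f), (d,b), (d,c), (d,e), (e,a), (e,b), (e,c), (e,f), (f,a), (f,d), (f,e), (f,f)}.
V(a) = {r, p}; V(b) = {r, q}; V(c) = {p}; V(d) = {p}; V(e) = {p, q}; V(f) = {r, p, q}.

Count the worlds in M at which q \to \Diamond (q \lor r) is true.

Let φ = q \to \Diamond (q \lor r). Evaluate φ at each world:
  a (successors {a, c, e}): φ is true.
  b (successors {b, d, f}): φ is true.
  c (successors {b, f}): φ is true.
  d (successors {b, c, e}): φ is true.
  e (successors {a, b, c, f}): φ is true.
  f (successors {a, d, e, f}): φ is true.
For instance, at c:
  At c: q is false, \Diamond (q \lor r) is true, so q \to \Diamond (q \lor r) is true.
    At c: \Diamond (q \lor r) requires q \lor r at some successor in {b, f}.
      q \lor r holds at b, so \Diamond (q \lor r) is true at c.
Satisfying worlds: {a, b, c, d, e, f}

6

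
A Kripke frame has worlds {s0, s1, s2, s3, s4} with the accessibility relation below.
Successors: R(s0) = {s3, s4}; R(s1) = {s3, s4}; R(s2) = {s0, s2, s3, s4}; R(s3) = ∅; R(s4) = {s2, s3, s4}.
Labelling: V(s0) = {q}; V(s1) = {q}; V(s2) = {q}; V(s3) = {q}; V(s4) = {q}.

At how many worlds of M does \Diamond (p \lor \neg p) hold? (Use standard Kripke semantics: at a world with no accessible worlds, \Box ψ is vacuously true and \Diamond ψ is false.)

Let φ = \Diamond (p \lor \neg p). Evaluate φ at each world:
  s0 (successors {s3, s4}): φ is true.
  s1 (successors {s3, s4}): φ is true.
  s2 (successors {s0, s2, s3, s4}): φ is true.
  s3 (successors ∅): φ is false.
  s4 (successors {s2, s3, s4}): φ is true.
For instance, at s0:
  At s0: \Diamond (p \lor \neg p) requires p \lor \neg p at some successor in {s3, s4}.
    p \lor \neg p holds at s3, so \Diamond (p \lor \neg p) is true at s0.
Satisfying worlds: {s0, s1, s2, s4}

4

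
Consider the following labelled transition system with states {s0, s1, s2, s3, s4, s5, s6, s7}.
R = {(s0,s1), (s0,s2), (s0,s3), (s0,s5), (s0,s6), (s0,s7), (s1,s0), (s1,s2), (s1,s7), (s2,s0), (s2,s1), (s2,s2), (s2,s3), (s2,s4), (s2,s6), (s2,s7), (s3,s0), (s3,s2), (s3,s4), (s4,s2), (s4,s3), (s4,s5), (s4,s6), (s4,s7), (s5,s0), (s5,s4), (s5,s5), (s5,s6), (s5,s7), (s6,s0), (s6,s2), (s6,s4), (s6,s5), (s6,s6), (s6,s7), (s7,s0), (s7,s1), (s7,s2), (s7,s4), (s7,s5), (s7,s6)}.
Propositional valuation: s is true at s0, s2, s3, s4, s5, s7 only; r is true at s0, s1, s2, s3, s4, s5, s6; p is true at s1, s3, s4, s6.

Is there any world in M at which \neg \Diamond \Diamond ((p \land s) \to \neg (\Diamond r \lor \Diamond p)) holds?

No

Let φ = \neg \Diamond \Diamond ((p \land s) \to \neg (\Diamond r \lor \Diamond p)). Evaluate φ at each world:
  s0 (successors {s1, s2, s3, s5, s6, s7}): φ is false.
  s1 (successors {s0, s2, s7}): φ is false.
  s2 (successors {s0, s1, s2, s3, s4, s6, s7}): φ is false.
  s3 (successors {s0, s2, s4}): φ is false.
  s4 (successors {s2, s3, s5, s6, s7}): φ is false.
  s5 (successors {s0, s4, s5, s6, s7}): φ is false.
  s6 (successors {s0, s2, s4, s5, s6, s7}): φ is false.
  s7 (successors {s0, s1, s2, s4, s5, s6}): φ is false.
For instance, at s4:
  At s4: \Diamond \Diamond ((p \land s) \to \neg (\Diamond r \lor \Diamond p)) is true, so \neg \Diamond \Diamond ((p \land s) \to \neg (\Diamond r \lor \Diamond p)) is false.
    At s4: \Diamond \Diamond ((p \land s) \to \neg (\Diamond r \lor \Diamond p)) requires \Diamond ((p \land s) \to \neg (\Diamond r \lor \Diamond p)) at some successor in {s2, s3, s5, s6, s7}.
      \Diamond ((p \land s) \to \neg (\Diamond r \lor \Diamond p)) holds at s2, so \Diamond \Diamond ((p \land s) \to \neg (\Diamond r \lor \Diamond p)) is true at s4.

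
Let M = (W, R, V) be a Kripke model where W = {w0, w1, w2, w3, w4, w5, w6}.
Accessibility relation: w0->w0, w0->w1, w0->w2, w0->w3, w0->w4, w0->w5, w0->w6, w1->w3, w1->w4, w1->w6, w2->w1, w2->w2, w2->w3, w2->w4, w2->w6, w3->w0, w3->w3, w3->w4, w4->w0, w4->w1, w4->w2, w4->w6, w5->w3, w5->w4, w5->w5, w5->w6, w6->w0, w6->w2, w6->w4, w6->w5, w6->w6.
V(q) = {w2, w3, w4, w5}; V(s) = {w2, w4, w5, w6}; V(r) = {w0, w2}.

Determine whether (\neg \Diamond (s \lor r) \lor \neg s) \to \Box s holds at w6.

Recall that \Box ψ holds at a world iff ψ holds at every accessible world, and \Diamond ψ holds iff ψ holds at some accessible world.
At w6: \neg \Diamond (s \lor r) \lor \neg s is false, \Box s is false, so (\neg \Diamond (s \lor r) \lor \neg s) \to \Box s is true.
  At w6: \neg \Diamond (s \lor r) is false, \neg s is false, so \neg \Diamond (s \lor r) \lor \neg s is false.
    At w6: \Diamond (s \lor r) is true, so \neg \Diamond (s \lor r) is false.
      At w6: \Diamond (s \lor r) requires s \lor r at some successor in {w0, w2, w4, w5, w6}.
        s \lor r holds at w0, so \Diamond (s \lor r) is true at w6.
  At w6: \Box s requires s at every successor {w0, w2, w4, w5, w6}.
    s fails at w0, so \Box s is false at w6.

Yes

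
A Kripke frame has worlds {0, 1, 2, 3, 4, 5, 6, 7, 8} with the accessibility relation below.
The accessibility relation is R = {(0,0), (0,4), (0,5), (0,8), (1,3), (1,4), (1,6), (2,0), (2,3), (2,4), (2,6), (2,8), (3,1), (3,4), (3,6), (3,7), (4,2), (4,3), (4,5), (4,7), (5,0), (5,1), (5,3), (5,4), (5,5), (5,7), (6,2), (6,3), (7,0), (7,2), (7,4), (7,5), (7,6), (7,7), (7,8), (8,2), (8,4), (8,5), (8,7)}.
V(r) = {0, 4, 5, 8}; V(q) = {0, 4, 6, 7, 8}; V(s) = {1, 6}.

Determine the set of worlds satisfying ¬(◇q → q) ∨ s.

1, 2, 3, 5, 6

Recall that ◇ψ holds at a world iff ψ holds at some accessible world.
Let φ = ¬(◇q → q) ∨ s. Evaluate φ at each world:
  0 (successors {0, 4, 5, 8}): φ is false.
  1 (successors {3, 4, 6}): φ is true.
  2 (successors {0, 3, 4, 6, 8}): φ is true.
  3 (successors {1, 4, 6, 7}): φ is true.
  4 (successors {2, 3, 5, 7}): φ is false.
  5 (successors {0, 1, 3, 4, 5, 7}): φ is true.
  6 (successors {2, 3}): φ is true.
  7 (successors {0, 2, 4, 5, 6, 7, 8}): φ is false.
  8 (successors {2, 4, 5, 7}): φ is false.
For instance, at 8:
  At 8: ¬(◇q → q) is false, s is false, so ¬(◇q → q) ∨ s is false.
    At 8: ◇q → q is true, so ¬(◇q → q) is false.
      At 8: ◇q is true, q is true, so ◇q → q is true.
Satisfying worlds: {1, 2, 3, 5, 6}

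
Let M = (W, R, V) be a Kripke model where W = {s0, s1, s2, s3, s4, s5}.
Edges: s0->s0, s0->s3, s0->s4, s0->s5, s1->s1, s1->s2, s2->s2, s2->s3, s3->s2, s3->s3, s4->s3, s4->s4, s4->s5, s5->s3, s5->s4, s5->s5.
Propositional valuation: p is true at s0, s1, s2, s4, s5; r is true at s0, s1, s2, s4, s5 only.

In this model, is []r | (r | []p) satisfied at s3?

No

At s3: []r is false, r | []p is false, so []r | (r | []p) is false.
  At s3: []r requires r at every successor {s2, s3}.
    r fails at s3, so []r is false at s3.
  At s3: r is false, []p is false, so r | []p is false.
    At s3: []p requires p at every successor {s2, s3}.
      p fails at s3, so []p is false at s3.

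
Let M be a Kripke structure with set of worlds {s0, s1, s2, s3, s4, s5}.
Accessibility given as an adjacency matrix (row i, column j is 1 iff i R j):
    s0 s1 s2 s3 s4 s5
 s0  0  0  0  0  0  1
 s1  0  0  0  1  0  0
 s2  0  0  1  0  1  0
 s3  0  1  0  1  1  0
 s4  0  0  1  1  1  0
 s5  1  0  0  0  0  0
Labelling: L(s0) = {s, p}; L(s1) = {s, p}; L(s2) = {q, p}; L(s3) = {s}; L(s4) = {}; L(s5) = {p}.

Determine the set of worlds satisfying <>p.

s0, s2, s3, s4, s5

Let φ = <>p. Evaluate φ at each world:
  s0 (successors {s5}): φ is true.
  s1 (successors {s3}): φ is false.
  s2 (successors {s2, s4}): φ is true.
  s3 (successors {s1, s3, s4}): φ is true.
  s4 (successors {s2, s3, s4}): φ is true.
  s5 (successors {s0}): φ is true.
For instance, at s4:
  At s4: <>p requires p at some successor in {s2, s3, s4}.
    p holds at s2, so <>p is true at s4.
Satisfying worlds: {s0, s2, s3, s4, s5}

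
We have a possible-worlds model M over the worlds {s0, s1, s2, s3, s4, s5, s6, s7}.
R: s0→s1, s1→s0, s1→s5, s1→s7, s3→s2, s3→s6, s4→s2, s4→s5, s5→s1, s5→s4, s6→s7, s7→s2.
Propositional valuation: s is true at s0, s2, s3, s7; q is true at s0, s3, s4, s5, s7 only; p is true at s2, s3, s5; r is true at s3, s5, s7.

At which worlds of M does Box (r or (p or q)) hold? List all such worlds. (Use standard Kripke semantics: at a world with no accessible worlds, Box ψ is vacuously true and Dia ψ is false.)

s1, s2, s4, s6, s7

Let φ = Box (r or (p or q)). Evaluate φ at each world:
  s0 (successors {s1}): φ is false.
  s1 (successors {s0, s5, s7}): φ is true.
  s2 (successors ∅): φ is true.
  s3 (successors {s2, s6}): φ is false.
  s4 (successors {s2, s5}): φ is true.
  s5 (successors {s1, s4}): φ is false.
  s6 (successors {s7}): φ is true.
  s7 (successors {s2}): φ is true.
For instance, at s7:
  At s7: Box (r or (p or q)) requires r or (p or q) at every successor {s2}.
    At s2: r or (p or q) is true.
  So Box (r or (p or q)) is true at s7.
Satisfying worlds: {s1, s2, s4, s6, s7}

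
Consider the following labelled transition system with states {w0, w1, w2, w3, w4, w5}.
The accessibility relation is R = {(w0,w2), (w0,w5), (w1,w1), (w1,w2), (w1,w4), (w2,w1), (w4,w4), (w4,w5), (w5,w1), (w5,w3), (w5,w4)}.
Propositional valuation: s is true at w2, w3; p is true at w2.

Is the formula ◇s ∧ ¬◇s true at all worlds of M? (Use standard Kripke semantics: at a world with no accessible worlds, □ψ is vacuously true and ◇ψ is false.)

No

Recall that ◇ψ holds at a world iff ψ holds at some accessible world.
Let φ = ◇s ∧ ¬◇s. Evaluate φ at each world:
  w0 (successors {w2, w5}): φ is false.
  w1 (successors {w1, w2, w4}): φ is false.
  w2 (successors {w1}): φ is false.
  w3 (successors ∅): φ is false.
  w4 (successors {w4, w5}): φ is false.
  w5 (successors {w1, w3, w4}): φ is false.
Detail at w0 (counterexample):
  At w0: ◇s is true, ¬◇s is false, so ◇s ∧ ¬◇s is false.
    At w0: ◇s requires s at some successor in {w2, w5}.
      s holds at w2, so ◇s is true at w0.
    At w0: ◇s is true, so ¬◇s is false.
      At w0: ◇s requires s at some successor in {w2, w5}.
        s holds at w2, so ◇s is true at w0.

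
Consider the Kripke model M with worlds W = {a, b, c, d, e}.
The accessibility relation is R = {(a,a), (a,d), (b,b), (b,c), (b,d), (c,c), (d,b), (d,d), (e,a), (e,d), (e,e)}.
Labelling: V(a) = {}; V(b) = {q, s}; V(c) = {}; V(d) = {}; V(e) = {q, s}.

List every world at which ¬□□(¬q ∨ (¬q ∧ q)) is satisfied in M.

Let φ = ¬□□(¬q ∨ (¬q ∧ q)). Evaluate φ at each world:
  a (successors {a, d}): φ is true.
  b (successors {b, c, d}): φ is true.
  c (successors {c}): φ is false.
  d (successors {b, d}): φ is true.
  e (successors {a, d, e}): φ is true.
For instance, at e:
  At e: □□(¬q ∨ (¬q ∧ q)) is false, so ¬□□(¬q ∨ (¬q ∧ q)) is true.
    At e: □□(¬q ∨ (¬q ∧ q)) requires □(¬q ∨ (¬q ∧ q)) at every successor {a, d, e}.
      □(¬q ∨ (¬q ∧ q)) fails at d, so □□(¬q ∨ (¬q ∧ q)) is false at e.
Satisfying worlds: {a, b, d, e}

a, b, d, e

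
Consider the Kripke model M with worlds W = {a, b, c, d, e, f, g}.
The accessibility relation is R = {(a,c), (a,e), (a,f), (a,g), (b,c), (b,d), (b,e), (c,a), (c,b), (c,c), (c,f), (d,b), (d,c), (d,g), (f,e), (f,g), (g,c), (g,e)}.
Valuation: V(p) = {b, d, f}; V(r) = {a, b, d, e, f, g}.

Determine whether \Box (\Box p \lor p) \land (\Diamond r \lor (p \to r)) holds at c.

Recall that \Box ψ holds at a world iff ψ holds at every accessible world, and \Diamond ψ holds iff ψ holds at some accessible world.
At c: \Box (\Box p \lor p) is false, \Diamond r \lor (p \to r) is true, so \Box (\Box p \lor p) \land (\Diamond r \lor (p \to r)) is false.
  At c: \Box (\Box p \lor p) requires \Box p \lor p at every successor {a, b, c, f}.
    \Box p \lor p fails at a, so \Box (\Box p \lor p) is false at c.
      At a: \Box p is false, p is false, so \Box p \lor p is false.
  At c: \Diamond r is true, p \to r is true, so \Diamond r \lor (p \to r) is true.
    At c: \Diamond r requires r at some successor in {a, b, c, f}.
      r holds at a, so \Diamond r is true at c.

No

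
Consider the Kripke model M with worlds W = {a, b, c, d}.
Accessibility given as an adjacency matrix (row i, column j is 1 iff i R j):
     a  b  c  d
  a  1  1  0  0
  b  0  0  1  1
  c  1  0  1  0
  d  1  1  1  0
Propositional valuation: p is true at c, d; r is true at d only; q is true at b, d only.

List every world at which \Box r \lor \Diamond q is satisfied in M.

a, b, d

Let φ = \Box r \lor \Diamond q. Evaluate φ at each world:
  a (successors {a, b}): φ is true.
  b (successors {c, d}): φ is true.
  c (successors {a, c}): φ is false.
  d (successors {a, b, c}): φ is true.
For instance, at d:
  At d: \Box r is false, \Diamond q is true, so \Box r \lor \Diamond q is true.
    At d: \Box r requires r at every successor {a, b, c}.
      r fails at a, so \Box r is false at d.
    At d: \Diamond q requires q at some successor in {a, b, c}.
      q holds at b, so \Diamond q is true at d.
Satisfying worlds: {a, b, d}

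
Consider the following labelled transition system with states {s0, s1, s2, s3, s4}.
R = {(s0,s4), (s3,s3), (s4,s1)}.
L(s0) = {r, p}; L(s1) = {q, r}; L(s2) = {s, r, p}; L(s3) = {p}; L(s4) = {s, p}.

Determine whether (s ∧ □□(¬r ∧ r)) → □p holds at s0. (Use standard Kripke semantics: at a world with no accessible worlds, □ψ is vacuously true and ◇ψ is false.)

Yes

At s0: s ∧ □□(¬r ∧ r) is false, □p is true, so (s ∧ □□(¬r ∧ r)) → □p is true.
  At s0: s is false, □□(¬r ∧ r) is false, so s ∧ □□(¬r ∧ r) is false.
    At s0: □□(¬r ∧ r) requires □(¬r ∧ r) at every successor {s4}.
      □(¬r ∧ r) fails at s4, so □□(¬r ∧ r) is false at s0.
  At s0: □p requires p at every successor {s4}.
    At s4: p is true.
  So □p is true at s0.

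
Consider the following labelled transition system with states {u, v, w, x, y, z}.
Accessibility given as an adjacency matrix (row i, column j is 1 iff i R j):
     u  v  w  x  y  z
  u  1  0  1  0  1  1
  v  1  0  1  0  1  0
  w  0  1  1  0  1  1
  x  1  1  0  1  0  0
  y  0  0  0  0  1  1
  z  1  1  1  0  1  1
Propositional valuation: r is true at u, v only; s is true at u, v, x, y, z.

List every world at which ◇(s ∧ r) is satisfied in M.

Let φ = ◇(s ∧ r). Evaluate φ at each world:
  u (successors {u, w, y, z}): φ is true.
  v (successors {u, w, y}): φ is true.
  w (successors {v, w, y, z}): φ is true.
  x (successors {u, v, x}): φ is true.
  y (successors {y, z}): φ is false.
  z (successors {u, v, w, y, z}): φ is true.
For instance, at x:
  At x: ◇(s ∧ r) requires s ∧ r at some successor in {u, v, x}.
    s ∧ r holds at u, so ◇(s ∧ r) is true at x.
Satisfying worlds: {u, v, w, x, z}

u, v, w, x, z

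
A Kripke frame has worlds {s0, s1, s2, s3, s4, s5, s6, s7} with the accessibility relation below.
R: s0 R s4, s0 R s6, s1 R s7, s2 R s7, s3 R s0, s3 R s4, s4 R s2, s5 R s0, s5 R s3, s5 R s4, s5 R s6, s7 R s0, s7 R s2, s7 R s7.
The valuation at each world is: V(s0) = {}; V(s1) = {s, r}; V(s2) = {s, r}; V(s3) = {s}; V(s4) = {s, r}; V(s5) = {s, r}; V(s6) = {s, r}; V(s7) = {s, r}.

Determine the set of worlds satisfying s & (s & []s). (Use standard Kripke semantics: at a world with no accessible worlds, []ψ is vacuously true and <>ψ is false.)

s1, s2, s4, s6

Recall that []ψ holds at a world iff ψ holds at every accessible world, and <>ψ holds iff ψ holds at some accessible world.
Let φ = s & (s & []s). Evaluate φ at each world:
  s0 (successors {s4, s6}): φ is false.
  s1 (successors {s7}): φ is true.
  s2 (successors {s7}): φ is true.
  s3 (successors {s0, s4}): φ is false.
  s4 (successors {s2}): φ is true.
  s5 (successors {s0, s3, s4, s6}): φ is false.
  s6 (successors ∅): φ is true.
  s7 (successors {s0, s2, s7}): φ is false.
For instance, at s2:
  At s2: s is true, s & []s is true, so s & (s & []s) is true.
    At s2: s is true, []s is true, so s & []s is true.
      At s2: []s requires s at every successor {s7}.
        At s7: s is true.
      So []s is true at s2.
Satisfying worlds: {s1, s2, s4, s6}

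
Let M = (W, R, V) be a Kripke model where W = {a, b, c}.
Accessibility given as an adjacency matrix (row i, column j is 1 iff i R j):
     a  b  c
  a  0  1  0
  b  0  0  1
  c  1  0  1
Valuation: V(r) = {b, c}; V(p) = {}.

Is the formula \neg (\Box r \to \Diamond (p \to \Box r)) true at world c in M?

No

At c: \Box r \to \Diamond (p \to \Box r) is true, so \neg (\Box r \to \Diamond (p \to \Box r)) is false.
  At c: \Box r is false, \Diamond (p \to \Box r) is true, so \Box r \to \Diamond (p \to \Box r) is true.
    At c: \Box r requires r at every successor {a, c}.
      r fails at a, so \Box r is false at c.
    At c: \Diamond (p \to \Box r) requires p \to \Box r at some successor in {a, c}.
      p \to \Box r holds at a, so \Diamond (p \to \Box r) is true at c.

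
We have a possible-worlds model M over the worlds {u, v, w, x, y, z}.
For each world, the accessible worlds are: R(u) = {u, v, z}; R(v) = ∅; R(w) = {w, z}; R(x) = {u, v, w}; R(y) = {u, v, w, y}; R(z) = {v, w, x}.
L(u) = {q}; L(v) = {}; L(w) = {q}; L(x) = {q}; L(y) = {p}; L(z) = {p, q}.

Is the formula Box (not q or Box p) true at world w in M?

At w: Box (not q or Box p) requires not q or Box p at every successor {w, z}.
  not q or Box p fails at w, so Box (not q or Box p) is false at w.
    At w: not q is false, Box p is false, so not q or Box p is false.
      At w: Box p requires p at every successor {w, z}.
        p fails at w, so Box p is false at w.

No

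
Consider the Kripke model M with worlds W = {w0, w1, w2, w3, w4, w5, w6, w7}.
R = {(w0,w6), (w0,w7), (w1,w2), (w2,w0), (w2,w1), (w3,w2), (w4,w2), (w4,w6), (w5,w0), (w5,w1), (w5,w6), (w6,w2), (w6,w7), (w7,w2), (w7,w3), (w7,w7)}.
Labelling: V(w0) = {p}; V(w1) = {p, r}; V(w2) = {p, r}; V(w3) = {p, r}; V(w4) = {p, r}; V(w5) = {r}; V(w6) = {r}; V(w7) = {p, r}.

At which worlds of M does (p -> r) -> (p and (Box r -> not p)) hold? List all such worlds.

w0, w2

Let φ = (p -> r) -> (p and (Box r -> not p)). Evaluate φ at each world:
  w0 (successors {w6, w7}): φ is true.
  w1 (successors {w2}): φ is false.
  w2 (successors {w0, w1}): φ is true.
  w3 (successors {w2}): φ is false.
  w4 (successors {w2, w6}): φ is false.
  w5 (successors {w0, w1, w6}): φ is false.
  w6 (successors {w2, w7}): φ is false.
  w7 (successors {w2, w3, w7}): φ is false.
For instance, at w6:
  At w6: p -> r is true, p and (Box r -> not p) is false, so (p -> r) -> (p and (Box r -> not p)) is false.
    At w6: p is false, Box r -> not p is true, so p and (Box r -> not p) is false.
      At w6: Box r is true, not p is true, so Box r -> not p is true.
Satisfying worlds: {w0, w2}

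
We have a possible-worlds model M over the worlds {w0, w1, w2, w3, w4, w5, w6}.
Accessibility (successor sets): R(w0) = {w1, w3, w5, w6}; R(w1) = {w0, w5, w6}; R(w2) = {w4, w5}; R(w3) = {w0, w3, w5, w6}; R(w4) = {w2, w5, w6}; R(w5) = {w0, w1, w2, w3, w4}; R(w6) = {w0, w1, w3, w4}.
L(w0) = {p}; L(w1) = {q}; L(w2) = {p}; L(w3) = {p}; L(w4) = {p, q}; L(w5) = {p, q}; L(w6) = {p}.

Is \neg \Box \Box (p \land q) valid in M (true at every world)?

Recall that \Box ψ holds at a world iff ψ holds at every accessible world, and \Diamond ψ holds iff ψ holds at some accessible world.
Let φ = \neg \Box \Box (p \land q). Evaluate φ at each world:
  w0 (successors {w1, w3, w5, w6}): φ is true.
  w1 (successors {w0, w5, w6}): φ is true.
  w2 (successors {w4, w5}): φ is true.
  w3 (successors {w0, w3, w5, w6}): φ is true.
  w4 (successors {w2, w5, w6}): φ is true.
  w5 (successors {w0, w1, w2, w3, w4}): φ is true.
  w6 (successors {w0, w1, w3, w4}): φ is true.
For instance, at w1:
  At w1: \Box \Box (p \land q) is false, so \neg \Box \Box (p \land q) is true.
    At w1: \Box \Box (p \land q) requires \Box (p \land q) at every successor {w0, w5, w6}.
      \Box (p \land q) fails at w0, so \Box \Box (p \land q) is false at w1.

Yes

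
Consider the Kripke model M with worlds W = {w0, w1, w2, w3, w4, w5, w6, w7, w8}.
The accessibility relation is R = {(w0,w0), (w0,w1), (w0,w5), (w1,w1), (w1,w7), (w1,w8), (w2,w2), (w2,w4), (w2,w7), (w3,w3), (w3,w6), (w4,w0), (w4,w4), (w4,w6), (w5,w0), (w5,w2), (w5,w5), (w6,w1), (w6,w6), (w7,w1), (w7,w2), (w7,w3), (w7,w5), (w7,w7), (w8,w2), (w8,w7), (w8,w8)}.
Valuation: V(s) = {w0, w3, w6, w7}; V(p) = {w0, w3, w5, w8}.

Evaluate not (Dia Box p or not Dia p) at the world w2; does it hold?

At w2: Dia Box p or not Dia p is true, so not (Dia Box p or not Dia p) is false.
  At w2: Dia Box p is false, not Dia p is true, so Dia Box p or not Dia p is true.
    At w2: Dia Box p requires Box p at some successor in {w2, w4, w7}.
      At w2: Box p is false.
      At w4: Box p is false.
      At w7: Box p is false.
    So Dia Box p is false at w2.
    At w2: Dia p is false, so not Dia p is true.
      At w2: Dia p requires p at some successor in {w2, w4, w7}.
        At w2: p is false.
        At w4: p is false.
        At w7: p is false.
      So Dia p is false at w2.

No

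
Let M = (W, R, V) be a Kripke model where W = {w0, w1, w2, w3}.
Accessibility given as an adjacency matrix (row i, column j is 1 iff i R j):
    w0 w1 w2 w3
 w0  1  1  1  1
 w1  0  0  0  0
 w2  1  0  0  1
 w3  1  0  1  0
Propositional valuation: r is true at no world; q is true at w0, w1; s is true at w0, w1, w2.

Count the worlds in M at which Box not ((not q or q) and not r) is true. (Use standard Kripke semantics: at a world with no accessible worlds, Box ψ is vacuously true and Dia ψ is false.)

Let φ = Box not ((not q or q) and not r). Evaluate φ at each world:
  w0 (successors {w0, w1, w2, w3}): φ is false.
  w1 (successors ∅): φ is true.
  w2 (successors {w0, w3}): φ is false.
  w3 (successors {w0, w2}): φ is false.
For instance, at w0:
  At w0: Box not ((not q or q) and not r) requires not ((not q or q) and not r) at every successor {w0, w1, w2, w3}.
    not ((not q or q) and not r) fails at w0, so Box not ((not q or q) and not r) is false at w0.
Satisfying worlds: {w1}

1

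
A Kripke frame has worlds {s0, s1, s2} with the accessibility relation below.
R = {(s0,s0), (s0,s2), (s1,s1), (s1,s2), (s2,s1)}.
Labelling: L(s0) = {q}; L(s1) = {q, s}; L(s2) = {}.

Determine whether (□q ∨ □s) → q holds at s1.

Recall that □ψ holds at a world iff ψ holds at every accessible world, and ◇ψ holds iff ψ holds at some accessible world.
At s1: □q ∨ □s is false, q is true, so (□q ∨ □s) → q is true.
  At s1: □q is false, □s is false, so □q ∨ □s is false.
    At s1: □q requires q at every successor {s1, s2}.
      q fails at s2, so □q is false at s1.
    At s1: □s requires s at every successor {s1, s2}.
      s fails at s2, so □s is false at s1.

Yes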